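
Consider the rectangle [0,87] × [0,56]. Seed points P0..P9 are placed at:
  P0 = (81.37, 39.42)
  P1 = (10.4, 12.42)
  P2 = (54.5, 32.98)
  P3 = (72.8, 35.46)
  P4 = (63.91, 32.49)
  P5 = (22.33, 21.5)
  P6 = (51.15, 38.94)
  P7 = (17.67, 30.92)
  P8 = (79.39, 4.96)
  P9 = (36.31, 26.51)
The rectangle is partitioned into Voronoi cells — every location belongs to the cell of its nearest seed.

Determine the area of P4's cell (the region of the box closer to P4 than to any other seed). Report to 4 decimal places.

Area of P4's cell: 306.9818

1. box [0,87]×[0,56]: [(0, 0) (87, 0) (87, 56) (0, 56)]
2. ⊥bis P4·P0 via (72.64,35.955): [(0, 0) (86.9108, 0) (64.684, 56) (0, 56)]  |A|=4244.6542
3. ⊥bis P4·P1 via (37.155,22.455): [(45.5772, 0) (86.9108, 0) (64.684, 56) (24.5733, 56)]  |A|=2280.441
4. ⊥bis P4·P2 via (59.205,32.735): [(57.5004, 0) (86.9108, 0) (64.684, 56) (60.4165, 56)]  |A|=942.9817
5. ⊥bis P4·P3 via (68.355,33.975): [(57.5004, 0) (79.7055, 0) (60.9968, 56) (60.4165, 56)]  |A|=637.9917
6. ⊥bis P4·P5 via (43.12,26.995): [(57.5004, 0) (79.7055, 0) (60.9968, 56) (60.4165, 56)]  |A|=637.9917
7. ⊥bis P4·P6 via (57.53,35.715): [(59.5704, 39.7514) (57.5004, 0) (79.7055, 0) (63.6975, 47.9161)]  |A|=605.57
8. ⊥bis P4·P7 via (40.79,31.705): [(59.5704, 39.7514) (57.5004, 0) (79.7055, 0) (63.6975, 47.9161)]  |A|=605.57
9. ⊥bis P4·P8 via (71.65,18.725): [(59.5704, 39.7514) (58.0781, 11.0936) (73.1651, 19.577) (63.6975, 47.9161)]  |A|=306.9818
10. ⊥bis P4·P9 via (50.11,29.5): [(59.5704, 39.7514) (58.0781, 11.0936) (73.1651, 19.577) (63.6975, 47.9161)]  |A|=306.9818
11. canonical 4-gon: [(59.5704, 39.7514) (58.0781, 11.0936) (73.1651, 19.577) (63.6975, 47.9161)]
12. shoelace: 306.9818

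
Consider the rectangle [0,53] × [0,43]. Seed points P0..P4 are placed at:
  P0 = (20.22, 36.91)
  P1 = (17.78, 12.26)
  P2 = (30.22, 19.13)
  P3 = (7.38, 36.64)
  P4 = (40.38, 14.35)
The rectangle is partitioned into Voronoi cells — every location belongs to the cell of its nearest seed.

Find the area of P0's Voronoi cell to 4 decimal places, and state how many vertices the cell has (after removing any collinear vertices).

Area of P0's cell: 393.5360 (5 vertices)

1. box [0,53]×[0,43]: [(0, 0) (53, 0) (53, 43) (0, 43)]
2. ⊥bis P0·P1 via (19,24.585): [(0, 26.4657) (53, 21.2195) (53, 43) (0, 43)]  |A|=1015.3419
3. ⊥bis P0·P2 via (25.22,28.02): [(0, 26.4657) (19.0957, 24.5755) (51.8544, 43) (0, 43)]  |A|=635.5623
4. ⊥bis P0·P3 via (13.8,36.775): [(14.046, 25.0754) (19.0957, 24.5755) (51.8544, 43) (13.6691, 43)]  |A|=396.9352
5. ⊥bis P0·P4 via (30.3,25.63): [(14.046, 25.0754) (19.0957, 24.5755) (46.1434, 39.788) (49.7379, 43) (13.6691, 43)]  |A|=393.536
6. canonical 5-gon: [(14.046, 25.0754) (19.0957, 24.5755) (46.1434, 39.788) (49.7379, 43) (13.6691, 43)]
7. shoelace: 393.536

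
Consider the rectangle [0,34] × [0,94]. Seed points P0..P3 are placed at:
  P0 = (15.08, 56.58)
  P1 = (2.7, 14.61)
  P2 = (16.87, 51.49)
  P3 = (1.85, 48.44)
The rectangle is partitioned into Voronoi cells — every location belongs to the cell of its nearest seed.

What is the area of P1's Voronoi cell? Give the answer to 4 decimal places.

Area of P1's cell: 994.5937

1. box [0,34]×[0,94]: [(0, 0) (34, 0) (34, 94) (0, 94)]
2. ⊥bis P1·P0 via (8.89,35.595): [(0, 38.2173) (0, 0) (34, 0) (34, 28.1882)]  |A|=1128.8943
3. ⊥bis P1·P2 via (9.785,33.05): [(0, 36.8096) (0, 0) (34, 0) (34, 23.7461)]  |A|=1029.4472
4. ⊥bis P1·P3 via (2.275,31.525): [(13.0495, 31.7957) (0, 31.4678) (0, 0) (34, 0) (34, 23.7461)]  |A|=994.5937
5. canonical 5-gon: [(13.0495, 31.7957) (0, 31.4678) (0, 0) (34, 0) (34, 23.7461)]
6. shoelace: 994.5937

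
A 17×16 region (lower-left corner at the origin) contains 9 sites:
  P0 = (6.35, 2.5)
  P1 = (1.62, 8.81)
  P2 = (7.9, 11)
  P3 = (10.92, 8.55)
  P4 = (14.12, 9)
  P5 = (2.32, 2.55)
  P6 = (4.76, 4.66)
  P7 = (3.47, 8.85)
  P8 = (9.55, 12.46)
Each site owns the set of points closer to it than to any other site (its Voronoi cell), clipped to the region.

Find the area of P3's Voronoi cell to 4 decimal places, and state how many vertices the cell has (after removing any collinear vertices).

Area of P3's cell: 29.5000 (5 vertices)

1. box [0,17]×[0,16]: [(0, 0) (17, 0) (17, 16) (0, 16)]
2. ⊥bis P3·P0 via (8.635,5.525): [(0, 12.0476) (15.9493, 0) (17, 0) (17, 16) (0, 16)]  |A|=175.9244
3. ⊥bis P3·P1 via (6.27,8.68): [(6.2325, 7.3398) (15.9493, 0) (17, 0) (17, 16) (6.4746, 16)]  |A|=135.5718
4. ⊥bis P3·P2 via (9.41,9.775): [(6.9777, 6.7769) (15.9493, 0) (17, 0) (17, 16) (14.4601, 16)]  |A|=95.4515
5. ⊥bis P3·P4 via (12.52,8.775): [(11.9407, 12.8945) (6.9777, 6.7769) (13.4931, 1.8553)]  |A|=32.1419
6. ⊥bis P3·P5 via (6.62,5.55): [(11.9407, 12.8945) (6.9777, 6.7769) (13.4931, 1.8553)]  |A|=32.1419
7. ⊥bis P3·P6 via (7.84,6.605): [(11.9407, 12.8945) (7.4016, 7.2993) (8.419, 5.6882) (13.4931, 1.8553)]  |A|=31.5347
8. ⊥bis P3·P7 via (7.195,8.7): [(11.9407, 12.8945) (7.4016, 7.2993) (8.419, 5.6882) (13.4931, 1.8553)]  |A|=31.5347
9. ⊥bis P3·P8 via (10.235,10.505): [(12.1808, 11.1868) (9.9098, 10.391) (7.4016, 7.2993) (8.419, 5.6882) (13.4931, 1.8553)]  |A|=29.5
10. canonical 5-gon: [(12.1808, 11.1868) (9.9098, 10.391) (7.4016, 7.2993) (8.419, 5.6882) (13.4931, 1.8553)]
11. shoelace: 29.5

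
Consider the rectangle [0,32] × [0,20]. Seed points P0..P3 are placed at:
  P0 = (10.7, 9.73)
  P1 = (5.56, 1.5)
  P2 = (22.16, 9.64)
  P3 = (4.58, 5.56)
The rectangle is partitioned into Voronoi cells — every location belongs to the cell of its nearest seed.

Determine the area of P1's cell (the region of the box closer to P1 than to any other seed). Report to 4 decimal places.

1. box [0,32]×[0,20]: [(0, 0) (32, 0) (32, 20) (0, 20)]
2. ⊥bis P1·P0 via (8.13,5.615): [(0, 10.6925) (0, 0) (17.1206, 0)]  |A|=91.5312
3. ⊥bis P1·P2 via (13.86,5.57): [(16.3577, 0.4764) (0, 10.6925) (0, 0) (16.5913, 0)]  |A|=91.4051
4. ⊥bis P1·P3 via (5.07,3.53): [(16.3577, 0.4764) (9.6848, 4.6439) (0, 2.3062) (0, 0) (16.5913, 0)]  |A|=50.7949
5. canonical 5-gon: [(16.3577, 0.4764) (9.6848, 4.6439) (0, 2.3062) (0, 0) (16.5913, 0)]
6. shoelace: 50.7949

Area of P1's cell: 50.7949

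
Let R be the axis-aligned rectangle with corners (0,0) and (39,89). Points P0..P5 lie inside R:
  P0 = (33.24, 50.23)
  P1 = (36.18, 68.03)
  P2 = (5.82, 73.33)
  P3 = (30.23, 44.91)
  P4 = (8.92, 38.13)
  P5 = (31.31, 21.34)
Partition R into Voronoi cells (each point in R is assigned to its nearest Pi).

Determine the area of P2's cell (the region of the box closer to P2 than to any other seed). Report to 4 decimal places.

1. box [0,39]×[0,89]: [(0, 0) (39, 0) (39, 89) (0, 89)]
2. ⊥bis P2·P0 via (19.53,61.78): [(0, 38.5976) (39, 84.8911) (39, 89) (0, 89)]  |A|=1062.9688
3. ⊥bis P2·P1 via (21,70.68): [(0, 38.5976) (19.4244, 61.6547) (24.1982, 89) (0, 89)]  |A|=820.3717
4. ⊥bis P2·P3 via (18.025,59.12): [(0, 43.6383) (15.3627, 56.8333) (19.4244, 61.6547) (24.1982, 89) (0, 89)]  |A|=781.6528
5. ⊥bis P2·P4 via (7.37,55.73): [(0, 55.0809) (14.8445, 56.3883) (15.3627, 56.8333) (19.4244, 61.6547) (24.1982, 89) (0, 89)]  |A|=696.7226
6. ⊥bis P2·P5 via (18.565,47.335): [(0, 55.0809) (14.8445, 56.3883) (15.3627, 56.8333) (19.4244, 61.6547) (24.1982, 89) (0, 89)]  |A|=696.7226
7. canonical 6-gon: [(0, 55.0809) (14.8445, 56.3883) (15.3627, 56.8333) (19.4244, 61.6547) (24.1982, 89) (0, 89)]
8. shoelace: 696.7226

Area of P2's cell: 696.7226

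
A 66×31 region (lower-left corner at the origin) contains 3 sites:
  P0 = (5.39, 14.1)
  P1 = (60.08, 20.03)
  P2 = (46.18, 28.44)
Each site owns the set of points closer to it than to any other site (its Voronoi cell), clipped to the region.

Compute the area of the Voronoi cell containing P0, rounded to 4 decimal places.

1. box [0,66]×[0,31]: [(0, 0) (66, 0) (66, 31) (0, 31)]
2. ⊥bis P0·P1 via (32.735,17.065): [(0, 0) (34.5853, 0) (31.224, 31) (0, 31)]  |A|=1020.0454
3. ⊥bis P0·P2 via (25.785,21.27): [(0, 0) (33.2626, 0) (22.3644, 31) (0, 31)]  |A|=862.218
4. canonical 4-gon: [(0, 0) (33.2626, 0) (22.3644, 31) (0, 31)]
5. shoelace: 862.218

Area of P0's cell: 862.2180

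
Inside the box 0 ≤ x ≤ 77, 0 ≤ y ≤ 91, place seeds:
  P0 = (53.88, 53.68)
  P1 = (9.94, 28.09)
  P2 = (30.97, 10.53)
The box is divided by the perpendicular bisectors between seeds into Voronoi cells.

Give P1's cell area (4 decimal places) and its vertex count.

1. box [0,77]×[0,91]: [(0, 0) (77, 0) (77, 91) (0, 91)]
2. ⊥bis P1·P0 via (31.91,40.885): [(0, 0) (55.7208, 0) (2.7238, 91) (0, 91)]  |A|=2659.2287
3. ⊥bis P1·P2 via (20.455,19.31): [(0, 0) (4.3312, 0) (34.6055, 36.2567) (2.7238, 91) (0, 91)]  |A|=1727.6197
4. canonical 5-gon: [(0, 0) (4.3312, 0) (34.6055, 36.2567) (2.7238, 91) (0, 91)]
5. shoelace: 1727.6197

Area of P1's cell: 1727.6197 (5 vertices)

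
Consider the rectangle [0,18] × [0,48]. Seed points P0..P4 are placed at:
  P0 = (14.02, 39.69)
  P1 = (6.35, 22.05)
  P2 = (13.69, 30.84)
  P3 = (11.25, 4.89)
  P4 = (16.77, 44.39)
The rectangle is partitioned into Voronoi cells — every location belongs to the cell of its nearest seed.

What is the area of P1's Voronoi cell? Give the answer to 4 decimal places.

Area of P1's cell: 247.8534

1. box [0,18]×[0,48]: [(0, 0) (18, 0) (18, 48) (0, 48)]
2. ⊥bis P1·P0 via (10.185,30.87): [(0, 35.2985) (0, 0) (18, 0) (18, 27.472)]  |A|=564.9344
3. ⊥bis P1·P2 via (10.02,26.445): [(0, 34.8121) (0, 0) (18, 0) (18, 19.7814)]  |A|=491.3413
4. ⊥bis P1·P3 via (8.8,13.47): [(0, 34.8121) (0, 10.9572) (18, 16.097) (18, 19.7814)]  |A|=247.8534
5. ⊥bis P1·P4 via (11.56,33.22): [(0, 34.8121) (0, 10.9572) (18, 16.097) (18, 19.7814)]  |A|=247.8534
6. canonical 4-gon: [(0, 34.8121) (0, 10.9572) (18, 16.097) (18, 19.7814)]
7. shoelace: 247.8534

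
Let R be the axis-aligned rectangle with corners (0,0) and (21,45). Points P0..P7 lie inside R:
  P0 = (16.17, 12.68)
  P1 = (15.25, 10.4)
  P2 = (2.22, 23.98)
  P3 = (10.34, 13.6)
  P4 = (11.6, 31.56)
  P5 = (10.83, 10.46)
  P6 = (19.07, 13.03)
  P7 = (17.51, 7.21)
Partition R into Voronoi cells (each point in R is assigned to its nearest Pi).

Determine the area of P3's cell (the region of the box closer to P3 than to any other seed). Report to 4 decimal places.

Area of P3's cell: 106.1119

1. box [0,21]×[0,45]: [(0, 0) (21, 0) (21, 45) (0, 45)]
2. ⊥bis P3·P0 via (13.255,13.14): [(0, 0) (11.1814, 0) (18.2827, 45) (0, 45)]  |A|=662.9422
3. ⊥bis P3·P1 via (12.795,12): [(0, 0) (4.9742, 0) (13.1646, 12.5671) (18.2827, 45) (0, 45)]  |A|=623.9389
4. ⊥bis P3·P2 via (6.28,18.79): [(0, 13.8773) (0, 0) (4.9742, 0) (13.1646, 12.5671) (15.2545, 25.8105)]  |A|=211.1414
5. ⊥bis P3·P4 via (10.97,22.58): [(11.1121, 22.57) (0, 13.8773) (0, 0) (4.9742, 0) (13.1646, 12.5671) (14.7033, 22.3181)]  |A|=204.801
6. ⊥bis P3·P5 via (10.585,12.03): [(11.1121, 22.57) (0, 13.8773) (0, 10.3782) (13.067, 12.4173) (13.1646, 12.5671) (14.7033, 22.3181)]  |A|=106.1119
7. ⊥bis P3·P6 via (14.705,13.315): [(11.1121, 22.57) (0, 13.8773) (0, 10.3782) (13.067, 12.4173) (13.1646, 12.5671) (14.7033, 22.3181)]  |A|=106.1119
8. ⊥bis P3·P7 via (13.925,10.405): [(11.1121, 22.57) (0, 13.8773) (0, 10.3782) (13.067, 12.4173) (13.1646, 12.5671) (14.7033, 22.3181)]  |A|=106.1119
9. canonical 6-gon: [(11.1121, 22.57) (0, 13.8773) (0, 10.3782) (13.067, 12.4173) (13.1646, 12.5671) (14.7033, 22.3181)]
10. shoelace: 106.1119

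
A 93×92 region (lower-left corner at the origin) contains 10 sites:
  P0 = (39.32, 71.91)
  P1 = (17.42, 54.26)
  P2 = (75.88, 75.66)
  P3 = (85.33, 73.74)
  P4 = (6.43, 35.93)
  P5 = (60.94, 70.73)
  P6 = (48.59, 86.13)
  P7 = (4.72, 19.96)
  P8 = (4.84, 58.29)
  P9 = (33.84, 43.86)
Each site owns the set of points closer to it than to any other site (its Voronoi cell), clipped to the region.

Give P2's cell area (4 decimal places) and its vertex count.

Area of P2's cell: 437.5091 (4 vertices)

1. box [0,93]×[0,92]: [(0, 0) (93, 0) (93, 92) (0, 92)]
2. ⊥bis P2·P0 via (57.6,73.785): [(65.1682, 0) (93, 0) (93, 92) (55.7317, 92)]  |A|=2994.6057
3. ⊥bis P2·P1 via (46.65,64.96): [(63.1201, 19.9673) (70.4294, 0) (93, 0) (93, 92) (55.7317, 92)]  |A|=2942.0799
4. ⊥bis P2·P3 via (80.605,74.7): [(63.1201, 19.9673) (67.213, 8.7864) (84.1199, 92) (55.7317, 92)]  |A|=1287.2504
5. ⊥bis P2·P4 via (41.155,55.795): [(63.1201, 19.9673) (65.731, 12.8349) (67.4316, 9.8622) (84.1199, 92) (55.7317, 92)]  |A|=1286.0109
6. ⊥bis P2·P5 via (68.41,73.195): [(75.7685, 50.8955) (84.1199, 92) (62.2046, 92)]  |A|=450.409
7. ⊥bis P2·P6 via (62.235,80.895): [(64.1887, 85.9873) (75.7685, 50.8955) (84.1199, 92) (66.4955, 92)]  |A|=437.5091
8. ⊥bis P2·P7 via (40.3,47.81): [(64.1887, 85.9873) (75.7685, 50.8955) (84.1199, 92) (66.4955, 92)]  |A|=437.5091
9. ⊥bis P2·P8 via (40.36,66.975): [(64.1887, 85.9873) (75.7685, 50.8955) (84.1199, 92) (66.4955, 92)]  |A|=437.5091
10. ⊥bis P2·P9 via (54.86,59.76): [(64.1887, 85.9873) (75.7685, 50.8955) (84.1199, 92) (66.4955, 92)]  |A|=437.5091
11. canonical 4-gon: [(64.1887, 85.9873) (75.7685, 50.8955) (84.1199, 92) (66.4955, 92)]
12. shoelace: 437.5091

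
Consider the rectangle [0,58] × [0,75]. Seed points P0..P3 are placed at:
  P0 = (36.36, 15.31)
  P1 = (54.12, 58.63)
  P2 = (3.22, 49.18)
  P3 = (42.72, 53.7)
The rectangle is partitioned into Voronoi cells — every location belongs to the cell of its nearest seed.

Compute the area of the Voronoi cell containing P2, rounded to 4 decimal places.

Area of P2's cell: 1150.2882

1. box [0,58]×[0,75]: [(0, 0) (58, 0) (58, 75) (0, 75)]
2. ⊥bis P2·P0 via (19.79,32.245): [(0, 12.8815) (58, 69.6315) (58, 75) (0, 75)]  |A|=1957.1232
3. ⊥bis P2·P1 via (28.67,53.905): [(0, 12.8815) (30.708, 42.9277) (24.7535, 75) (0, 75)]  |A|=1350.7191
4. ⊥bis P2·P3 via (22.97,51.44): [(0, 12.8815) (24.6251, 36.9759) (20.274, 75) (0, 75)]  |A|=1150.2882
5. canonical 4-gon: [(0, 12.8815) (24.6251, 36.9759) (20.274, 75) (0, 75)]
6. shoelace: 1150.2882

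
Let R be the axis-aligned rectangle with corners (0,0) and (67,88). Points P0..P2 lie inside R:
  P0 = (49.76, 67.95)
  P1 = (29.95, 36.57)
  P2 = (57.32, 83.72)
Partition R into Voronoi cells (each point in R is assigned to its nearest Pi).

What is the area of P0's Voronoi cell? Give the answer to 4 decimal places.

1. box [0,67]×[0,88]: [(0, 0) (67, 0) (67, 88) (0, 88)]
2. ⊥bis P0·P1 via (39.855,52.26): [(0, 77.4202) (67, 35.1235) (67, 88) (0, 88)]  |A|=2125.7846
3. ⊥bis P0·P2 via (53.54,75.835): [(0, 77.4202) (67, 35.1235) (67, 69.3824) (28.1641, 88) (0, 88)]  |A|=1764.2685
4. canonical 5-gon: [(0, 77.4202) (67, 35.1235) (67, 69.3824) (28.1641, 88) (0, 88)]
5. shoelace: 1764.2685

Area of P0's cell: 1764.2685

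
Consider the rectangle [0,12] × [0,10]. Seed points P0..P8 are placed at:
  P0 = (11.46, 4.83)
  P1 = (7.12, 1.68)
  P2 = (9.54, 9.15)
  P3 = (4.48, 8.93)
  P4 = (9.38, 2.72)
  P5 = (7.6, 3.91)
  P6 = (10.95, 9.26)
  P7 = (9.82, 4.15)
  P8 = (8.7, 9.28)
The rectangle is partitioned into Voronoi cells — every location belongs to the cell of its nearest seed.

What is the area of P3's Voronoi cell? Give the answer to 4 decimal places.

1. box [0,12]×[0,10]: [(0, 0) (12, 0) (12, 10) (0, 10)]
2. ⊥bis P3·P0 via (7.97,6.88): [(0, 0) (3.9287, 0) (9.8027, 10) (0, 10)]  |A|=68.657
3. ⊥bis P3·P1 via (5.8,5.305): [(0, 3.193) (7.3836, 5.8816) (9.8027, 10) (0, 10)]  |A|=45.3154
4. ⊥bis P3·P2 via (7.01,9.04): [(0, 3.193) (7.151, 5.797) (6.9683, 10) (0, 10)]  |A|=38.9824
5. ⊥bis P3·P4 via (6.93,5.825): [(0, 3.193) (6.6746, 5.6235) (7.1425, 5.9927) (6.9683, 10) (0, 10)]  |A|=38.935
6. ⊥bis P3·P5 via (6.04,6.42): [(0, 3.193) (2.0474, 3.9385) (7.0954, 7.0759) (6.9683, 10) (0, 10)]  |A|=35.667
7. ⊥bis P3·P6 via (7.715,9.095): [(0, 3.193) (2.0474, 3.9385) (7.0954, 7.0759) (6.9683, 10) (0, 10)]  |A|=35.667
8. ⊥bis P3·P7 via (7.15,6.54): [(0, 3.193) (2.0474, 3.9385) (7.0954, 7.0759) (6.9683, 10) (0, 10)]  |A|=35.667
9. ⊥bis P3·P8 via (6.59,9.105): [(0, 3.193) (2.0474, 3.9385) (6.7748, 6.8767) (6.5158, 10) (0, 10)]  |A|=34.479
10. canonical 5-gon: [(0, 3.193) (2.0474, 3.9385) (6.7748, 6.8767) (6.5158, 10) (0, 10)]
11. shoelace: 34.479

Area of P3's cell: 34.4790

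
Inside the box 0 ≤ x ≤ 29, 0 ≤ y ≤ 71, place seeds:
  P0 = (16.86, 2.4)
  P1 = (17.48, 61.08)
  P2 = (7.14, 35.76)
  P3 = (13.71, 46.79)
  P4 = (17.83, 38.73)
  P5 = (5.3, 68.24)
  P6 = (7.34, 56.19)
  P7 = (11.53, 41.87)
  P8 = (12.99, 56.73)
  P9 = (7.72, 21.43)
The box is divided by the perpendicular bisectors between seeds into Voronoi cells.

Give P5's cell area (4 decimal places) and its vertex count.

Area of P5's cell: 112.0272 (5 vertices)

1. box [0,29]×[0,71]: [(0, 0) (29, 0) (29, 71) (0, 71)]
2. ⊥bis P5·P0 via (11.08,35.32): [(0, 33.3746) (29, 38.4663) (29, 71) (0, 71)]  |A|=1017.3063
3. ⊥bis P5·P1 via (11.39,64.66): [(0, 45.2843) (15.117, 71) (0, 71)]  |A|=194.3718
4. ⊥bis P5·P2 via (6.22,52): [(0, 51.6476) (3.8696, 51.8668) (15.117, 71) (0, 71)]  |A|=182.0601
5. ⊥bis P5·P3 via (9.505,57.515): [(0, 53.7883) (6.4964, 56.3354) (15.117, 71) (0, 71)]  |A|=166.749
6. ⊥bis P5·P4 via (11.565,53.485): [(0, 53.7883) (6.4964, 56.3354) (15.117, 71) (0, 71)]  |A|=166.749
7. ⊥bis P5·P6 via (6.32,62.215): [(0, 61.1451) (10.3542, 62.898) (15.117, 71) (0, 71)]  |A|=112.259
8. ⊥bis P5·P7 via (8.415,55.055): [(0, 61.1451) (10.3542, 62.898) (15.117, 71) (0, 71)]  |A|=112.259
9. ⊥bis P5·P8 via (9.145,62.485): [(0, 61.1451) (9.5625, 62.7639) (10.7365, 63.5483) (15.117, 71) (0, 71)]  |A|=112.0272
10. ⊥bis P5·P9 via (6.51,44.835): [(0, 61.1451) (9.5625, 62.7639) (10.7365, 63.5483) (15.117, 71) (0, 71)]  |A|=112.0272
11. canonical 5-gon: [(0, 61.1451) (9.5625, 62.7639) (10.7365, 63.5483) (15.117, 71) (0, 71)]
12. shoelace: 112.0272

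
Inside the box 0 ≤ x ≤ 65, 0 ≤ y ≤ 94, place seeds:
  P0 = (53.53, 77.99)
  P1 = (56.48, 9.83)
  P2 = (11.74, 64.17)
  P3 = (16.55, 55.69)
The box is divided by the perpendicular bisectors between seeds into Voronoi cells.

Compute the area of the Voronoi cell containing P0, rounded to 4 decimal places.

Area of P0's cell: 1488.1611

1. box [0,65]×[0,94]: [(0, 0) (65, 0) (65, 94) (0, 94)]
2. ⊥bis P0·P1 via (55.005,43.91): [(0, 41.5294) (65, 44.3426) (65, 94) (0, 94)]  |A|=3319.1618
3. ⊥bis P0·P2 via (32.635,71.08): [(41.809, 43.3389) (65, 44.3426) (65, 94) (25.0553, 94)]  |A|=1587.623
4. ⊥bis P0·P3 via (35.04,66.84): [(32.8194, 70.5224) (49.0236, 43.6511) (65, 44.3426) (65, 94) (25.0553, 94)]  |A|=1488.1611
5. canonical 5-gon: [(32.8194, 70.5224) (49.0236, 43.6511) (65, 44.3426) (65, 94) (25.0553, 94)]
6. shoelace: 1488.1611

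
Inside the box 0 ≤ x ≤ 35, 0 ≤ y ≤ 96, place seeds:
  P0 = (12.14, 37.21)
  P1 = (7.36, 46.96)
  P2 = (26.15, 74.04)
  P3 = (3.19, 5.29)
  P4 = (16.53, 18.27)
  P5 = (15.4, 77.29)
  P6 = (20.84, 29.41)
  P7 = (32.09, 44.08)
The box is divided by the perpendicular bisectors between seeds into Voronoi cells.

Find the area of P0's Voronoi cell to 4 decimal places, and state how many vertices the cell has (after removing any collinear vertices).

1. box [0,35]×[0,96]: [(0, 0) (35, 0) (35, 96) (0, 96)]
2. ⊥bis P0·P1 via (9.75,42.085): [(0, 37.305) (0, 0) (35, 0) (35, 54.464)]  |A|=1605.9571
3. ⊥bis P0·P2 via (19.145,55.625): [(29.4063, 51.7216) (0, 37.305) (0, 0) (35, 0) (35, 49.5938)]  |A|=1592.336
4. ⊥bis P0·P3 via (7.665,21.25): [(29.4063, 51.7216) (0, 37.305) (0, 23.3992) (35, 13.5856) (35, 49.5938)]  |A|=945.1027
5. ⊥bis P0·P4 via (14.335,27.74): [(29.4063, 51.7216) (0, 37.305) (0, 24.4174) (35, 32.5298) (35, 49.5938)]  |A|=595.76
6. ⊥bis P0·P5 via (13.77,57.25): [(29.4063, 51.7216) (0, 37.305) (0, 24.4174) (35, 32.5298) (35, 49.5938)]  |A|=595.76
7. ⊥bis P0·P6 via (16.49,33.31): [(32.0838, 50.7031) (29.4063, 51.7216) (0, 37.305) (0, 24.4174) (10.7515, 26.9094)]  |A|=342.3471
8. ⊥bis P0·P7 via (22.115,40.645): [(22.379, 39.8785) (19.9047, 47.0634) (0, 37.305) (0, 24.4174) (10.7515, 26.9094)]  |A|=283.0163
9. canonical 5-gon: [(22.379, 39.8785) (19.9047, 47.0634) (0, 37.305) (0, 24.4174) (10.7515, 26.9094)]
10. shoelace: 283.0163

Area of P0's cell: 283.0163 (5 vertices)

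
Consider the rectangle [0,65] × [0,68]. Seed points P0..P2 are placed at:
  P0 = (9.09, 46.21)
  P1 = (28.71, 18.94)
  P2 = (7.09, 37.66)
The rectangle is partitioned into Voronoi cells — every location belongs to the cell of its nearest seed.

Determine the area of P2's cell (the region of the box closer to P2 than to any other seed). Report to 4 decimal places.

Area of P2's cell: 471.7871

1. box [0,65]×[0,68]: [(0, 0) (65, 0) (65, 68) (0, 68)]
2. ⊥bis P2·P0 via (8.09,41.935): [(0, 43.8274) (0, 0) (65, 0) (65, 28.6227)]  |A|=2354.6288
3. ⊥bis P2·P1 via (17.9,28.3): [(26.0653, 37.7302) (0, 43.8274) (0, 7.627)]  |A|=471.7871
4. canonical 3-gon: [(26.0653, 37.7302) (0, 43.8274) (0, 7.627)]
5. shoelace: 471.7871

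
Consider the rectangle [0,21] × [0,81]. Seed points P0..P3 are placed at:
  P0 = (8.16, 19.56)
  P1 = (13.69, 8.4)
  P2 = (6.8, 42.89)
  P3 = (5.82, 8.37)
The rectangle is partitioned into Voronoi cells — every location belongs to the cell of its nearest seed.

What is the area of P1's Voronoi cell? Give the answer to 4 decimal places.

1. box [0,21]×[0,81]: [(0, 0) (21, 0) (21, 81) (0, 81)]
2. ⊥bis P1·P0 via (10.925,13.98): [(0, 8.5664) (0, 0) (21, 0) (21, 18.9724)]  |A|=289.1575
3. ⊥bis P1·P2 via (10.245,25.645): [(0, 8.5664) (0, 0) (21, 0) (21, 18.9724)]  |A|=289.1575
4. ⊥bis P1·P3 via (9.755,8.385): [(9.7359, 13.3908) (9.787, 0) (21, 0) (21, 18.9724)]  |A|=181.9288
5. canonical 4-gon: [(9.7359, 13.3908) (9.787, 0) (21, 0) (21, 18.9724)]
6. shoelace: 181.9288

Area of P1's cell: 181.9288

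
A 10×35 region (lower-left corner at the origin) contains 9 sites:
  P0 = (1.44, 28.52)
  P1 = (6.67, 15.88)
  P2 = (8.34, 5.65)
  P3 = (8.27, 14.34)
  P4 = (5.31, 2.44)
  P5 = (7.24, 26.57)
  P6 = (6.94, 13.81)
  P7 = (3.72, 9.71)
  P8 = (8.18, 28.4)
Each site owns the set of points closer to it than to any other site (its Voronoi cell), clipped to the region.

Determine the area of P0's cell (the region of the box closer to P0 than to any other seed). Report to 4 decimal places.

1. box [0,10]×[0,35]: [(0, 0) (10, 0) (10, 35) (0, 35)]
2. ⊥bis P0·P1 via (4.055,22.2): [(0, 20.5222) (10, 24.6598) (10, 35) (0, 35)]  |A|=124.0899
3. ⊥bis P0·P2 via (4.89,17.085): [(0, 20.5222) (10, 24.6598) (10, 35) (0, 35)]  |A|=124.0899
4. ⊥bis P0·P3 via (4.855,21.43): [(0, 20.5222) (10, 24.6598) (10, 35) (0, 35)]  |A|=124.0899
5. ⊥bis P0·P4 via (3.375,15.48): [(0, 20.5222) (10, 24.6598) (10, 35) (0, 35)]  |A|=124.0899
6. ⊥bis P0·P5 via (4.34,27.545): [(0, 20.5222) (2.2986, 21.4733) (6.8464, 35) (0, 35)]  |A|=62.9445
7. ⊥bis P0·P6 via (4.19,21.165): [(0, 20.5222) (2.2986, 21.4733) (6.8464, 35) (0, 35)]  |A|=62.9445
8. ⊥bis P0·P7 via (2.58,19.115): [(0, 20.5222) (2.2986, 21.4733) (6.8464, 35) (0, 35)]  |A|=62.9445
9. ⊥bis P0·P8 via (4.81,28.46): [(0, 20.5222) (2.2986, 21.4733) (4.8191, 28.97) (4.9264, 35) (0, 35)]  |A|=57.1557
10. canonical 5-gon: [(0, 20.5222) (2.2986, 21.4733) (4.8191, 28.97) (4.9264, 35) (0, 35)]
11. shoelace: 57.1557

Area of P0's cell: 57.1557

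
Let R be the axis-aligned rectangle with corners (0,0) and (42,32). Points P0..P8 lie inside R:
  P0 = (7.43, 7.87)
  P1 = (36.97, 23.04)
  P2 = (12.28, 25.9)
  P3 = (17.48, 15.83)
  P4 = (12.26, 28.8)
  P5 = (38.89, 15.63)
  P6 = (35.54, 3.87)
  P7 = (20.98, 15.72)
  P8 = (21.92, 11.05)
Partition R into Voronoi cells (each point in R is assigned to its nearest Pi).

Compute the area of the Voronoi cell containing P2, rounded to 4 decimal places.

1. box [0,42]×[0,32]: [(0, 0) (42, 0) (42, 32) (0, 32)]
2. ⊥bis P2·P0 via (9.855,16.885): [(0, 19.536) (42, 8.2381) (42, 32) (0, 32)]  |A|=760.7444
3. ⊥bis P2·P1 via (24.625,24.47): [(0, 19.536) (23.3266, 13.2612) (25.4972, 32) (0, 32)]  |A|=384.266
4. ⊥bis P2·P3 via (14.88,20.865): [(0, 19.536) (8.0913, 17.3594) (24.8008, 25.988) (25.4972, 32) (0, 32)]  |A|=284.297
5. ⊥bis P2·P4 via (12.27,27.35): [(0, 27.2654) (0, 19.536) (8.0913, 17.3594) (24.8008, 25.988) (24.9688, 27.4376)]  |A|=167.0236
6. ⊥bis P2·P5 via (25.585,20.765): [(0, 27.2654) (0, 19.536) (8.0913, 17.3594) (24.8008, 25.988) (24.9688, 27.4376)]  |A|=167.0236
7. ⊥bis P2·P6 via (23.91,14.885): [(0, 27.2654) (0, 19.536) (8.0913, 17.3594) (24.8008, 25.988) (24.9688, 27.4376)]  |A|=167.0236
8. ⊥bis P2·P7 via (16.63,20.81): [(24.3803, 27.4335) (0, 27.2654) (0, 19.536) (8.0913, 17.3594) (19.4644, 23.2323)]  |A|=162.1609
9. ⊥bis P2·P8 via (17.1,18.475): [(24.3803, 27.4335) (0, 27.2654) (0, 19.536) (8.0913, 17.3594) (19.4644, 23.2323)]  |A|=162.1609
10. canonical 5-gon: [(24.3803, 27.4335) (0, 27.2654) (0, 19.536) (8.0913, 17.3594) (19.4644, 23.2323)]
11. shoelace: 162.1609

Area of P2's cell: 162.1609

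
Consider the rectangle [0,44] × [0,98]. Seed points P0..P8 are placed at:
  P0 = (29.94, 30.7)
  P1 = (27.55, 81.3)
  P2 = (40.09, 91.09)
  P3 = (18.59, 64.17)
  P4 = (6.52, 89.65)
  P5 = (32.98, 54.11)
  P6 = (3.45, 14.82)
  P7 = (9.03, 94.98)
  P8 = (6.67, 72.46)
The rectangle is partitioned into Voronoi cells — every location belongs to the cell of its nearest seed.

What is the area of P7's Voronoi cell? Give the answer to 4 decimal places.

Area of P7's cell: 151.3946

1. box [0,44]×[0,98]: [(0, 0) (44, 0) (44, 98) (0, 98)]
2. ⊥bis P7·P0 via (19.485,62.84): [(0, 56.5016) (44, 70.8146) (44, 98) (0, 98)]  |A|=1511.0428
3. ⊥bis P7·P1 via (18.29,88.14): [(0, 63.379) (25.5732, 98) (0, 98)]  |A|=442.6851
4. ⊥bis P7·P2 via (24.56,93.035): [(0, 63.379) (25.1019, 97.362) (25.1818, 98) (0, 98)]  |A|=442.5603
5. ⊥bis P7·P3 via (13.81,79.575): [(0, 75.2899) (11.4143, 78.8316) (25.1019, 97.362) (25.1818, 98) (0, 98)]  |A|=374.5829
6. ⊥bis P7·P4 via (7.775,92.315): [(0, 95.9764) (17.8643, 87.5637) (25.1019, 97.362) (25.1818, 98) (0, 98)]  |A|=151.3946
7. ⊥bis P7·P5 via (21.005,74.545): [(0, 95.9764) (17.8643, 87.5637) (25.1019, 97.362) (25.1818, 98) (0, 98)]  |A|=151.3946
8. ⊥bis P7·P6 via (6.24,54.9): [(0, 95.9764) (17.8643, 87.5637) (25.1019, 97.362) (25.1818, 98) (0, 98)]  |A|=151.3946
9. ⊥bis P7·P8 via (7.85,83.72): [(0, 95.9764) (17.8643, 87.5637) (25.1019, 97.362) (25.1818, 98) (0, 98)]  |A|=151.3946
10. canonical 5-gon: [(0, 95.9764) (17.8643, 87.5637) (25.1019, 97.362) (25.1818, 98) (0, 98)]
11. shoelace: 151.3946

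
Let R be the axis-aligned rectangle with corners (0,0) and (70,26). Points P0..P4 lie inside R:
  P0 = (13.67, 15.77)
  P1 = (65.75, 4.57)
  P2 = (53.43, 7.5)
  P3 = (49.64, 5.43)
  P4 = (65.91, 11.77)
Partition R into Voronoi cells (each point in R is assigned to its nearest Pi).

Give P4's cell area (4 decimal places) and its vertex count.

Area of P4's cell: 229.4672 (4 vertices)

1. box [0,70]×[0,26]: [(0, 0) (70, 0) (70, 26) (0, 26)]
2. ⊥bis P4·P0 via (39.79,13.77): [(38.7356, 0) (70, 0) (70, 26) (40.7264, 26)]  |A|=786.9929
3. ⊥bis P4·P1 via (65.83,8.17): [(39.4062, 8.7572) (70, 8.0773) (70, 26) (40.7264, 26)]  |A|=526.5406
4. ⊥bis P4·P2 via (59.67,9.635): [(60.1279, 8.2967) (70, 8.0773) (70, 26) (54.0708, 26)]  |A|=229.4672
5. ⊥bis P4·P3 via (57.775,8.6): [(60.1279, 8.2967) (70, 8.0773) (70, 26) (54.0708, 26)]  |A|=229.4672
6. canonical 4-gon: [(60.1279, 8.2967) (70, 8.0773) (70, 26) (54.0708, 26)]
7. shoelace: 229.4672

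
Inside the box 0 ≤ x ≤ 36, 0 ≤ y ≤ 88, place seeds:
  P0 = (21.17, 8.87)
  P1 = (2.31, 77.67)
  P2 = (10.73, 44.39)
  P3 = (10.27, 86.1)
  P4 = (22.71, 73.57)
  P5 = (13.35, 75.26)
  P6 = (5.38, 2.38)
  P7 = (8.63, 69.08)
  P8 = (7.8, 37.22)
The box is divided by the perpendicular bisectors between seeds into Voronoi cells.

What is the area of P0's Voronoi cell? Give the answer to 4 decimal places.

1. box [0,36]×[0,88]: [(0, 0) (36, 0) (36, 88) (0, 88)]
2. ⊥bis P0·P1 via (11.74,43.27): [(0, 40.0517) (0, 0) (36, 0) (36, 49.9203)]  |A|=1619.4975
3. ⊥bis P0·P2 via (15.95,26.63): [(0, 21.942) (0, 0) (36, 0) (36, 32.5231)]  |A|=980.3712
4. ⊥bis P0·P3 via (15.72,47.485): [(0, 21.942) (0, 0) (36, 0) (36, 32.5231)]  |A|=980.3712
5. ⊥bis P0·P4 via (21.94,41.22): [(0, 21.942) (0, 0) (36, 0) (36, 32.5231)]  |A|=980.3712
6. ⊥bis P0·P5 via (17.26,42.065): [(0, 21.942) (0, 0) (36, 0) (36, 32.5231)]  |A|=980.3712
7. ⊥bis P0·P6 via (13.275,5.625): [(5.8604, 23.6645) (15.587, 0) (36, 0) (36, 32.5231)]  |A|=731.6476
8. ⊥bis P0·P7 via (14.9,38.975): [(5.8604, 23.6645) (15.587, 0) (36, 0) (36, 32.5231)]  |A|=731.6476
9. ⊥bis P0·P8 via (14.485,23.045): [(32.2377, 31.4173) (7.474, 19.7386) (15.587, 0) (36, 0) (36, 32.5231)]  |A|=673.6155
10. canonical 5-gon: [(32.2377, 31.4173) (7.474, 19.7386) (15.587, 0) (36, 0) (36, 32.5231)]
11. shoelace: 673.6155

Area of P0's cell: 673.6155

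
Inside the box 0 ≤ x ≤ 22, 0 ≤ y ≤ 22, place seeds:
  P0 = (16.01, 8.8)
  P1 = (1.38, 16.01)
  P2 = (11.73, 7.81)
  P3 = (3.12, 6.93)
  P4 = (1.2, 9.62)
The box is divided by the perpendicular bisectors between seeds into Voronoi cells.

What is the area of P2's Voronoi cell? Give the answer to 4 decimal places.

Area of P2's cell: 101.8551

1. box [0,22]×[0,22]: [(0, 0) (22, 0) (22, 22) (0, 22)]
2. ⊥bis P2·P0 via (13.87,8.305): [(0, 0) (15.791, 0) (10.7022, 22) (0, 22)]  |A|=291.4257
3. ⊥bis P2·P1 via (6.555,11.91): [(0, 3.6363) (0, 0) (15.791, 0) (11.5715, 18.2418)]  |A|=165.0674
4. ⊥bis P2·P3 via (7.425,7.37): [(6.9146, 12.3639) (8.1783, 0) (15.791, 0) (11.5715, 18.2418)]  |A|=101.9381
5. ⊥bis P2·P4 via (6.465,8.715): [(7.1414, 12.6502) (6.9808, 11.7159) (8.1783, 0) (15.791, 0) (11.5715, 18.2418)]  |A|=101.8551
6. canonical 5-gon: [(7.1414, 12.6502) (6.9808, 11.7159) (8.1783, 0) (15.791, 0) (11.5715, 18.2418)]
7. shoelace: 101.8551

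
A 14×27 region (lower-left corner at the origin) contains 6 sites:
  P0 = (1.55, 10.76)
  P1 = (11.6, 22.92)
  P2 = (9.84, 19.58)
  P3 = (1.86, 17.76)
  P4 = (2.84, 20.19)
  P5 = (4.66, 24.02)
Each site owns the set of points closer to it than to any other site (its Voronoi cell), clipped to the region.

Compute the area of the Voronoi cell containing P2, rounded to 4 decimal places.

Area of P2's cell: 78.4292

1. box [0,14]×[0,27]: [(0, 0) (14, 0) (14, 27) (0, 27)]
2. ⊥bis P2·P0 via (5.695,15.17): [(0, 20.5228) (14, 7.3641) (14, 27) (0, 27)]  |A|=182.7921
3. ⊥bis P2·P1 via (10.72,21.25): [(0, 26.8989) (0, 20.5228) (14, 7.3641) (14, 19.5216)]  |A|=129.7355
4. ⊥bis P2·P3 via (5.85,18.67): [(4.516, 24.5192) (6.9083, 14.0296) (14, 7.3641) (14, 19.5216)]  |A|=86.8725
5. ⊥bis P2·P4 via (6.34,19.885): [(6.646, 23.3968) (6.1279, 17.4514) (6.9083, 14.0296) (14, 7.3641) (14, 19.5216)]  |A|=80.2498
6. ⊥bis P2·P5 via (7.25,21.8): [(8.0049, 22.6807) (6.4228, 20.8349) (6.1279, 17.4514) (6.9083, 14.0296) (14, 7.3641) (14, 19.5216)]  |A|=78.4292
7. canonical 6-gon: [(8.0049, 22.6807) (6.4228, 20.8349) (6.1279, 17.4514) (6.9083, 14.0296) (14, 7.3641) (14, 19.5216)]
8. shoelace: 78.4292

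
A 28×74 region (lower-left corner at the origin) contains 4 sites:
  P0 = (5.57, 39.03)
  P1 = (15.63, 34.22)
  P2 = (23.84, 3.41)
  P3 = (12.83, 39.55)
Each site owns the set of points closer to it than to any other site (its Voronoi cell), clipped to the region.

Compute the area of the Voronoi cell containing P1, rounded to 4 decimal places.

1. box [0,28]×[0,74]: [(0, 0) (28, 0) (28, 74) (0, 74)]
2. ⊥bis P1·P0 via (10.6,36.625): [(0, 14.4554) (0, 0) (28, 0) (28, 73.0167)]  |A|=1224.6085
3. ⊥bis P1·P2 via (19.735,18.815): [(0, 14.4554) (0, 13.5562) (28, 21.0174) (28, 73.0167)]  |A|=740.5786
4. ⊥bis P1·P3 via (14.23,36.885): [(9.5484, 34.4256) (0, 14.4554) (0, 13.5562) (28, 21.0174) (28, 44.1188)]  |A|=473.9724
5. canonical 5-gon: [(9.5484, 34.4256) (0, 14.4554) (0, 13.5562) (28, 21.0174) (28, 44.1188)]
6. shoelace: 473.9724

Area of P1's cell: 473.9724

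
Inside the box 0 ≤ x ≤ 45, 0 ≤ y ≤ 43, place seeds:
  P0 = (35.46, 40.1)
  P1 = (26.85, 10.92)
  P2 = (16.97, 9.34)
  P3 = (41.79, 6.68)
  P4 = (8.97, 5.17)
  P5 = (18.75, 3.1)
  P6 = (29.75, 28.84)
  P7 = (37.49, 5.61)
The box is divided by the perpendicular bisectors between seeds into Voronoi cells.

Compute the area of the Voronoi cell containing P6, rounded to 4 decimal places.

1. box [0,45]×[0,43]: [(0, 0) (45, 0) (45, 43) (0, 43)]
2. ⊥bis P6·P0 via (32.605,34.47): [(0, 0) (45, 0) (45, 28.1844) (15.784, 43) (0, 43)]  |A|=1718.5744
3. ⊥bis P6·P1 via (28.3,19.88): [(0, 24.4598) (45, 17.1774) (45, 28.1844) (15.784, 43) (0, 43)]  |A|=781.7367
4. ⊥bis P6·P2 via (23.36,19.09): [(0, 34.3998) (20.1396, 21.2006) (45, 17.1774) (45, 28.1844) (15.784, 43) (0, 43)]  |A|=681.643
5. ⊥bis P6·P3 via (35.77,17.76): [(0, 34.3998) (20.1396, 21.2006) (37.0621, 18.462) (45, 22.7749) (45, 28.1844) (15.784, 43) (0, 43)]  |A|=659.4271
6. ⊥bis P6·P4 via (19.36,17.005): [(0, 34.3998) (20.1396, 21.2006) (37.0621, 18.462) (45, 22.7749) (45, 28.1844) (15.784, 43) (0, 43)]  |A|=659.4271
7. ⊥bis P6·P5 via (24.25,15.97): [(0, 34.3998) (20.1396, 21.2006) (37.0621, 18.462) (45, 22.7749) (45, 28.1844) (15.784, 43) (0, 43)]  |A|=659.4271
8. ⊥bis P6·P7 via (33.62,17.225): [(0, 34.3998) (20.1396, 21.2006) (37.0621, 18.462) (45, 22.7749) (45, 28.1844) (15.784, 43) (0, 43)]  |A|=659.4271
9. canonical 7-gon: [(0, 34.3998) (20.1396, 21.2006) (37.0621, 18.462) (45, 22.7749) (45, 28.1844) (15.784, 43) (0, 43)]
10. shoelace: 659.4271

Area of P6's cell: 659.4271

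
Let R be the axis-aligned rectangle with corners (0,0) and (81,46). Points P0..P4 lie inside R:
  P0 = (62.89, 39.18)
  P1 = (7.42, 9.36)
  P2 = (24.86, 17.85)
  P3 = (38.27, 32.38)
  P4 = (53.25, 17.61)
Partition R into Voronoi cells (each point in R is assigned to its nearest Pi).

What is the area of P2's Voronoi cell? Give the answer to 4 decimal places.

1. box [0,81]×[0,46]: [(0, 0) (81, 0) (81, 46) (0, 46)]
2. ⊥bis P2·P0 via (43.875,28.515): [(0, 0) (59.8683, 0) (34.0681, 46) (0, 46)]  |A|=2160.5379
3. ⊥bis P2·P1 via (16.14,13.605): [(22.7631, 0) (59.8683, 0) (34.0681, 46) (0.3697, 46)]  |A|=1628.4834
4. ⊥bis P2·P3 via (31.565,25.115): [(22.7631, 0) (58.7776, 0) (8.9357, 46) (0.3697, 46)]  |A|=1025.3511
5. ⊥bis P2·P4 via (39.055,17.73): [(22.7631, 0) (38.9051, 0) (39.059, 18.1987) (8.9357, 46) (0.3697, 46)]  |A|=844.5246
6. canonical 5-gon: [(22.7631, 0) (38.9051, 0) (39.059, 18.1987) (8.9357, 46) (0.3697, 46)]
7. shoelace: 844.5246

Area of P2's cell: 844.5246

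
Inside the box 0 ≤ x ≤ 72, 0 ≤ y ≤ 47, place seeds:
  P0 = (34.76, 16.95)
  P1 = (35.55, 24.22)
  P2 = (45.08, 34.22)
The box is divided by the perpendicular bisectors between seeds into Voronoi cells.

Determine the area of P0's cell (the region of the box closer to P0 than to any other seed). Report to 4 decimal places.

Area of P0's cell: 1369.8113

1. box [0,72]×[0,47]: [(0, 0) (72, 0) (72, 47) (0, 47)]
2. ⊥bis P0·P1 via (35.155,20.585): [(0, 24.4051) (0, 0) (72, 0) (72, 16.5812)]  |A|=1475.5088
3. ⊥bis P0·P2 via (39.92,25.585): [(51.2061, 18.8408) (0, 24.4051) (0, 0) (72, 0) (72, 6.415)]  |A|=1369.8113
4. canonical 5-gon: [(51.2061, 18.8408) (0, 24.4051) (0, 0) (72, 0) (72, 6.415)]
5. shoelace: 1369.8113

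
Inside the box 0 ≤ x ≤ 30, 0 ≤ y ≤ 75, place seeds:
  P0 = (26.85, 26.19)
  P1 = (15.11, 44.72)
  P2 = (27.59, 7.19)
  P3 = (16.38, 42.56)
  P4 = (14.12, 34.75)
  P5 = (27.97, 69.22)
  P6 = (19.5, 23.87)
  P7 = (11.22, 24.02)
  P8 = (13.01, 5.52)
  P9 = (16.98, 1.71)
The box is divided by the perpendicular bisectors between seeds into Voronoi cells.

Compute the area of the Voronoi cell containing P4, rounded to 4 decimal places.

1. box [0,30]×[0,75]: [(0, 0) (30, 0) (30, 75) (0, 75)]
2. ⊥bis P4·P0 via (20.485,30.47): [(0, 0.0057) (30, 44.6202) (30, 75) (0, 75)]  |A|=1580.6105
3. ⊥bis P4·P1 via (14.615,39.735): [(0, 41.1862) (0, 0.0057) (25.9577, 38.6087)]  |A|=534.4751
4. ⊥bis P4·P2 via (20.855,20.97): [(0, 41.1862) (0, 10.7771) (10.7886, 16.05) (25.9577, 38.6087)]  |A|=476.3711
5. ⊥bis P4·P3 via (15.25,38.655): [(9.8998, 40.2032) (0, 41.1862) (0, 10.7771) (10.7886, 16.05) (24.2396, 36.0537)]  |A|=454.4871
6. ⊥bis P4·P5 via (21.045,51.985): [(9.8998, 40.2032) (0, 41.1862) (0, 10.7771) (10.7886, 16.05) (24.2396, 36.0537)]  |A|=454.4871
7. ⊥bis P4·P6 via (16.81,29.31): [(9.8998, 40.2032) (0, 41.1862) (0, 20.9977) (21.1471, 31.4546) (24.2396, 36.0537)]  |A|=290.6316
8. ⊥bis P4·P7 via (12.67,29.385): [(9.8998, 40.2032) (0, 41.1862) (0, 32.8093) (15.445, 28.635) (21.1471, 31.4546) (24.2396, 36.0537)]  |A|=199.4166
9. ⊥bis P4·P8 via (13.565,20.135): [(9.8998, 40.2032) (0, 41.1862) (0, 32.8093) (15.445, 28.635) (21.1471, 31.4546) (24.2396, 36.0537)]  |A|=199.4166
10. ⊥bis P4·P9 via (15.55,18.23): [(9.8998, 40.2032) (0, 41.1862) (0, 32.8093) (15.445, 28.635) (21.1471, 31.4546) (24.2396, 36.0537)]  |A|=199.4166
11. canonical 6-gon: [(9.8998, 40.2032) (0, 41.1862) (0, 32.8093) (15.445, 28.635) (21.1471, 31.4546) (24.2396, 36.0537)]
12. shoelace: 199.4166

Area of P4's cell: 199.4166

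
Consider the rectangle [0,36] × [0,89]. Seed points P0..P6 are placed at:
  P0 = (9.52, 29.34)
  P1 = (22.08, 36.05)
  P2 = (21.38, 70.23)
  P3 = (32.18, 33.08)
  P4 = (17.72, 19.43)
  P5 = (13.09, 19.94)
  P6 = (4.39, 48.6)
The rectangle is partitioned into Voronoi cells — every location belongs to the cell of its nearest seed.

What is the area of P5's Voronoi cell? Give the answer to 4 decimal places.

Area of P5's cell: 339.5982

1. box [0,36]×[0,89]: [(0, 0) (36, 0) (36, 89) (0, 89)]
2. ⊥bis P5·P0 via (11.305,24.64): [(0, 20.3465) (0, 0) (36, 0) (36, 34.0188)]  |A|=978.5763
3. ⊥bis P5·P1 via (17.585,27.995): [(18.6192, 27.4179) (0, 20.3465) (0, 0) (36, 0) (36, 17.7187)]  |A|=836.922
4. ⊥bis P5·P2 via (17.235,45.085): [(18.6192, 27.4179) (0, 20.3465) (0, 0) (36, 0) (36, 17.7187)]  |A|=836.922
5. ⊥bis P5·P3 via (22.635,26.51): [(24.1249, 24.3455) (18.6192, 27.4179) (0, 20.3465) (0, 0) (36, 0) (36, 7.0931)]  |A|=773.8318
6. ⊥bis P5·P4 via (15.405,19.685): [(16.1536, 26.4815) (0, 20.3465) (0, 0) (13.2367, 0)]  |A|=339.5982
7. ⊥bis P5·P6 via (8.74,34.27): [(16.1536, 26.4815) (0, 20.3465) (0, 0) (13.2367, 0)]  |A|=339.5982
8. canonical 4-gon: [(16.1536, 26.4815) (0, 20.3465) (0, 0) (13.2367, 0)]
9. shoelace: 339.5982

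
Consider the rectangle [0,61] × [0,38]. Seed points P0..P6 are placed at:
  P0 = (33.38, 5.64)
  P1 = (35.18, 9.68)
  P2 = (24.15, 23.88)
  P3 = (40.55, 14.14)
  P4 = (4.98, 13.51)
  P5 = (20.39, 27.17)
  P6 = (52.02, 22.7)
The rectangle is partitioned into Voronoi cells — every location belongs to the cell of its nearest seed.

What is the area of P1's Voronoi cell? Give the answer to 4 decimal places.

Area of P1's cell: 110.0795

1. box [0,61]×[0,38]: [(0, 0) (61, 0) (61, 38) (0, 38)]
2. ⊥bis P1·P0 via (34.28,7.66): [(0, 22.9333) (51.4724, 0) (61, 0) (61, 38) (0, 38)]  |A|=1727.7843
3. ⊥bis P1·P2 via (29.665,16.78): [(23.8859, 12.291) (51.4724, 0) (61, 0) (61, 38) (56.9836, 38)]  |A|=815.3484
4. ⊥bis P1·P3 via (37.865,11.91): [(32.1908, 18.7419) (23.8859, 12.291) (45.5741, 2.628)]  |A|=110.0795
5. ⊥bis P1·P4 via (20.08,11.595): [(32.1908, 18.7419) (23.8859, 12.291) (45.5741, 2.628)]  |A|=110.0795
6. ⊥bis P1·P5 via (27.785,18.425): [(32.1908, 18.7419) (23.8859, 12.291) (45.5741, 2.628)]  |A|=110.0795
7. ⊥bis P1·P6 via (43.6,16.19): [(32.1908, 18.7419) (23.8859, 12.291) (45.5741, 2.628)]  |A|=110.0795
8. canonical 3-gon: [(32.1908, 18.7419) (23.8859, 12.291) (45.5741, 2.628)]
9. shoelace: 110.0795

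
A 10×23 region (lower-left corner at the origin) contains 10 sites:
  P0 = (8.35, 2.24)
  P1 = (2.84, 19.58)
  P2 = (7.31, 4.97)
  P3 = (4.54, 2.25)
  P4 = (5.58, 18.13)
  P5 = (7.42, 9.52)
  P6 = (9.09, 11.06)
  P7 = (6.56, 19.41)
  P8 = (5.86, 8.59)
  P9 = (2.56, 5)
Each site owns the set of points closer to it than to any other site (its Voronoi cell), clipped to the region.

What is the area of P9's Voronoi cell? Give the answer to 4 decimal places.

1. box [0,10]×[0,23]: [(0, 0) (10, 0) (10, 23) (0, 23)]
2. ⊥bis P9·P0 via (5.455,3.62): [(0, 0) (3.7294, 0) (10, 13.1546) (10, 23) (0, 23)]  |A|=188.7563
3. ⊥bis P9·P1 via (2.7,12.29): [(0, 12.3419) (0, 0) (3.7294, 0) (9.5254, 12.1589)]  |A|=81.4531
4. ⊥bis P9·P2 via (4.935,4.985): [(4.9809, 12.2462) (0, 12.3419) (0, 0) (3.7294, 0) (4.9193, 2.4962)]  |A|=59.2958
5. ⊥bis P9·P3 via (3.55,3.625): [(4.9327, 4.6205) (4.9809, 12.2462) (0, 12.3419) (0, 1.069)]  |A|=46.7963
6. ⊥bis P9·P4 via (4.07,11.565): [(4.9327, 4.6205) (4.9752, 11.3568) (0.7556, 12.3273) (0, 12.3419) (0, 1.069)]  |A|=44.917
7. ⊥bis P9·P5 via (4.99,7.26): [(4.9327, 4.6205) (4.9496, 7.3034) (0.2685, 12.3367) (0, 12.3419) (0, 1.069)]  |A|=35.1486
8. ⊥bis P9·P6 via (5.825,8.03): [(4.9327, 4.6205) (4.9496, 7.3034) (0.2685, 12.3367) (0, 12.3419) (0, 1.069)]  |A|=35.1486
9. ⊥bis P9·P7 via (4.56,12.205): [(4.9327, 4.6205) (4.9496, 7.3034) (0.2685, 12.3367) (0, 12.3419) (0, 1.069)]  |A|=35.1486
10. ⊥bis P9·P8 via (4.21,6.795): [(4.9327, 4.6205) (4.9422, 6.122) (0, 10.6649) (0, 1.069)]  |A|=27.3986
11. canonical 4-gon: [(4.9327, 4.6205) (4.9422, 6.122) (0, 10.6649) (0, 1.069)]
12. shoelace: 27.3986

Area of P9's cell: 27.3986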